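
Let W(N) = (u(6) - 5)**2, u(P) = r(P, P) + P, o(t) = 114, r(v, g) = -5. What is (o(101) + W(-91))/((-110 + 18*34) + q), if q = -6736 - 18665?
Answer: -130/24899 ≈ -0.0052211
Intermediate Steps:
u(P) = -5 + P
q = -25401
W(N) = 16 (W(N) = ((-5 + 6) - 5)**2 = (1 - 5)**2 = (-4)**2 = 16)
(o(101) + W(-91))/((-110 + 18*34) + q) = (114 + 16)/((-110 + 18*34) - 25401) = 130/((-110 + 612) - 25401) = 130/(502 - 25401) = 130/(-24899) = 130*(-1/24899) = -130/24899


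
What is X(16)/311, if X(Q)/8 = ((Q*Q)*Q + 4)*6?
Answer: 196800/311 ≈ 632.80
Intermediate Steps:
X(Q) = 192 + 48*Q³ (X(Q) = 8*(((Q*Q)*Q + 4)*6) = 8*((Q²*Q + 4)*6) = 8*((Q³ + 4)*6) = 8*((4 + Q³)*6) = 8*(24 + 6*Q³) = 192 + 48*Q³)
X(16)/311 = (192 + 48*16³)/311 = (192 + 48*4096)*(1/311) = (192 + 196608)*(1/311) = 196800*(1/311) = 196800/311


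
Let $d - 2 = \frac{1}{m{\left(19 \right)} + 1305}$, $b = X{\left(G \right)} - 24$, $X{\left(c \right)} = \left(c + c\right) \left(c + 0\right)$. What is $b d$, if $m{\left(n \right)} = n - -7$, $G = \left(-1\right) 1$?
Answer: $- \frac{5326}{121} \approx -44.017$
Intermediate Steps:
$G = -1$
$m{\left(n \right)} = 7 + n$ ($m{\left(n \right)} = n + 7 = 7 + n$)
$X{\left(c \right)} = 2 c^{2}$ ($X{\left(c \right)} = 2 c c = 2 c^{2}$)
$b = -22$ ($b = 2 \left(-1\right)^{2} - 24 = 2 \cdot 1 - 24 = 2 - 24 = -22$)
$d = \frac{2663}{1331}$ ($d = 2 + \frac{1}{\left(7 + 19\right) + 1305} = 2 + \frac{1}{26 + 1305} = 2 + \frac{1}{1331} = \frac{2663}{1331} \approx 2.0008$)
$b d = \left(-22\right) \frac{2663}{1331} = - \frac{5326}{121}$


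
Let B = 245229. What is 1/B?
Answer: 1/245229 ≈ 4.0778e-6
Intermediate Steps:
1/B = 1/245229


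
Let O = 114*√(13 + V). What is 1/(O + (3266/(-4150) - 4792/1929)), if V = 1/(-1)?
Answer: 52408852997475/2498399050117819151 + 3652880831482500*√3/2498399050117819151 ≈ 0.0025534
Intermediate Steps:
V = -1
O = 228*√3 (O = 114*√(13 - 1) = 114*√12 = 114*(2*√3) = 228*√3 ≈ 394.91)
1/(O + (3266/(-4150) - 4792/1929)) = 1/(228*√3 + (3266/(-4150) - 4792/1929)) = 1/(228*√3 + (3266*(-1/4150) - 4792*1/1929)) = 1/(228*√3 + (-1633/2075 - 4792/1929)) = 1/(228*√3 - 13093457/4002675) = 1/(-13093457/4002675 + 228*√3)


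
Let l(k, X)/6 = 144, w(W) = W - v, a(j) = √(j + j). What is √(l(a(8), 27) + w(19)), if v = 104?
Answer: √779 ≈ 27.911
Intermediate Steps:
a(j) = √2*√j (a(j) = √(2*j) = √2*√j)
w(W) = -104 + W (w(W) = W - 1*104 = W - 104 = -104 + W)
l(k, X) = 864 (l(k, X) = 6*144 = 864)
√(l(a(8), 27) + w(19)) = √(864 + (-104 + 19)) = √(864 - 85) = √779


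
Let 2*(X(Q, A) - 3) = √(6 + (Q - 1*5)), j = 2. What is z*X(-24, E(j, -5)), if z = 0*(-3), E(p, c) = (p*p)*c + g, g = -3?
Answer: 0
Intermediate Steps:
E(p, c) = -3 + c*p² (E(p, c) = (p*p)*c - 3 = p²*c - 3 = c*p² - 3 = -3 + c*p²)
X(Q, A) = 3 + √(1 + Q)/2 (X(Q, A) = 3 + √(6 + (Q - 1*5))/2 = 3 + √(6 + (Q - 5))/2 = 3 + √(6 + (-5 + Q))/2 = 3 + √(1 + Q)/2)
z = 0
z*X(-24, E(j, -5)) = 0*(3 + √(1 - 24)/2) = 0*(3 + √(-23)/2) = 0*(3 + (I*√23)/2) = 0*(3 + I*√23/2) = 0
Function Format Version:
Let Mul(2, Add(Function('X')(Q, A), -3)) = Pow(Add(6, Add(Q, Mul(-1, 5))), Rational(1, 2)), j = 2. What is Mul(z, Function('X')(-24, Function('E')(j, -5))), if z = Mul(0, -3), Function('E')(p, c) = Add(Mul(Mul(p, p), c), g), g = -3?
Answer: 0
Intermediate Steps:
Function('E')(p, c) = Add(-3, Mul(c, Pow(p, 2))) (Function('E')(p, c) = Add(Mul(Mul(p, p), c), -3) = Add(Mul(Pow(p, 2), c), -3) = Add(Mul(c, Pow(p, 2)), -3) = Add(-3, Mul(c, Pow(p, 2))))
Function('X')(Q, A) = Add(3, Mul(Rational(1, 2), Pow(Add(1, Q), Rational(1, 2)))) (Function('X')(Q, A) = Add(3, Mul(Rational(1, 2), Pow(Add(6, Add(Q, Mul(-1, 5))), Rational(1, 2)))) = Add(3, Mul(Rational(1, 2), Pow(Add(6, Add(Q, -5)), Rational(1, 2)))) = Add(3, Mul(Rational(1, 2), Pow(Add(6, Add(-5, Q)), Rational(1, 2)))) = Add(3, Mul(Rational(1, 2), Pow(Add(1, Q), Rational(1, 2)))))
z = 0
Mul(z, Function('X')(-24, Function('E')(j, -5))) = Mul(0, Add(3, Mul(Rational(1, 2), Pow(Add(1, -24), Rational(1, 2))))) = Mul(0, Add(3, Mul(Rational(1, 2), Pow(-23, Rational(1, 2))))) = Mul(0, Add(3, Mul(Rational(1, 2), Mul(I, Pow(23, Rational(1, 2)))))) = Mul(0, Add(3, Mul(Rational(1, 2), I, Pow(23, Rational(1, 2))))) = 0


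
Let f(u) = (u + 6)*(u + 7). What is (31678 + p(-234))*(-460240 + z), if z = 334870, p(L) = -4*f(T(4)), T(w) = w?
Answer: -3916308060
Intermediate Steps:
f(u) = (6 + u)*(7 + u)
p(L) = -440 (p(L) = -4*(42 + 4² + 13*4) = -4*(42 + 16 + 52) = -4*110 = -440)
(31678 + p(-234))*(-460240 + z) = (31678 - 440)*(-460240 + 334870) = 31238*(-125370) = -3916308060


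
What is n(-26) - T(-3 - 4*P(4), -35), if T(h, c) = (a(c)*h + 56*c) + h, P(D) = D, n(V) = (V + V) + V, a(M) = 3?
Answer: 1958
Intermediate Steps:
n(V) = 3*V (n(V) = 2*V + V = 3*V)
T(h, c) = 4*h + 56*c (T(h, c) = (3*h + 56*c) + h = 4*h + 56*c)
n(-26) - T(-3 - 4*P(4), -35) = 3*(-26) - (4*(-3 - 4*4) + 56*(-35)) = -78 - (4*(-3 - 16) - 1960) = -78 - (4*(-19) - 1960) = -78 - (-76 - 1960) = -78 - 1*(-2036) = -78 + 2036 = 1958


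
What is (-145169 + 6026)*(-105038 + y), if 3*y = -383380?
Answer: 32396850214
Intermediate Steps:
y = -383380/3 (y = (⅓)*(-383380) = -383380/3 ≈ -1.2779e+5)
(-145169 + 6026)*(-105038 + y) = (-145169 + 6026)*(-105038 - 383380/3) = -139143*(-698494/3) = 32396850214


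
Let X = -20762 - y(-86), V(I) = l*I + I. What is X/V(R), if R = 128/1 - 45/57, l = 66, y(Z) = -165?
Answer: -391343/161939 ≈ -2.4166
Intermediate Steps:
R = 2417/19 (R = 128*1 - 45*1/57 = 128 - 15/19 = 2417/19 ≈ 127.21)
V(I) = 67*I (V(I) = 66*I + I = 67*I)
X = -20597 (X = -20762 - 1*(-165) = -20762 + 165 = -20597)
X/V(R) = -20597/(67*(2417/19)) = -20597/161939/19 = -20597*19/161939 = -391343/161939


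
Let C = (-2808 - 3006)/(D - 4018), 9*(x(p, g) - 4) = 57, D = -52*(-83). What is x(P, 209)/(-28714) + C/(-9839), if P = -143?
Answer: 204968453/126285119562 ≈ 0.0016231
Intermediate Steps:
D = 4316
x(p, g) = 31/3 (x(p, g) = 4 + (⅑)*57 = 4 + 19/3 = 31/3)
C = -2907/149 (C = (-2808 - 3006)/(4316 - 4018) = -5814/298 = -5814*1/298 = -2907/149 ≈ -19.510)
x(P, 209)/(-28714) + C/(-9839) = (31/3)/(-28714) - 2907/149/(-9839) = (31/3)*(-1/28714) - 2907/149*(-1/9839) = -31/86142 + 2907/1466011 = 204968453/126285119562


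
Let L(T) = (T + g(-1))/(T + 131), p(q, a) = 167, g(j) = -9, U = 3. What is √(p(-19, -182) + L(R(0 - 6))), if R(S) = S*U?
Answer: 2*√532343/113 ≈ 12.914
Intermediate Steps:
R(S) = 3*S (R(S) = S*3 = 3*S)
L(T) = (-9 + T)/(131 + T) (L(T) = (T - 9)/(T + 131) = (-9 + T)/(131 + T))
√(p(-19, -182) + L(R(0 - 6))) = √(167 + (-9 + 3*(0 - 6))/(131 + 3*(0 - 6))) = √(167 + (-9 + 3*(-6))/(131 + 3*(-6))) = √(167 + (-9 - 18)/(131 - 18)) = √(167 - 27/113) = √(18844/113) = 2*√532343/113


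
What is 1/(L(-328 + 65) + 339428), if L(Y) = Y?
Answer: 1/339165 ≈ 2.9484e-6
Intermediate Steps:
1/(L(-328 + 65) + 339428) = 1/((-328 + 65) + 339428) = 1/(-263 + 339428) = 1/339165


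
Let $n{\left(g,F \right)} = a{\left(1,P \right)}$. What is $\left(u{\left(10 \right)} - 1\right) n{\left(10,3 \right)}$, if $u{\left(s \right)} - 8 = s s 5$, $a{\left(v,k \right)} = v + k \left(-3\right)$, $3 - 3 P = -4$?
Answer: $-3042$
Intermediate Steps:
$P = \frac{7}{3}$ ($P = 1 - - \frac{4}{3} = 1 + \frac{4}{3} = \frac{7}{3} \approx 2.3333$)
$a{\left(v,k \right)} = v - 3 k$
$u{\left(s \right)} = 8 + 5 s^{2}$ ($u{\left(s \right)} = 8 + s s 5 = 8 + s^{2} \cdot 5 = 8 + 5 s^{2}$)
$n{\left(g,F \right)} = -6$ ($n{\left(g,F \right)} = 1 - 7 = -6$)
$\left(u{\left(10 \right)} - 1\right) n{\left(10,3 \right)} = \left(\left(8 + 5 \cdot 10^{2}\right) - 1\right) \left(-6\right) = \left(\left(8 + 5 \cdot 100\right) + \left(-1 + 0\right)\right) \left(-6\right) = \left(\left(8 + 500\right) - 1\right) \left(-6\right) = \left(508 - 1\right) \left(-6\right) = 507 \left(-6\right) = -3042$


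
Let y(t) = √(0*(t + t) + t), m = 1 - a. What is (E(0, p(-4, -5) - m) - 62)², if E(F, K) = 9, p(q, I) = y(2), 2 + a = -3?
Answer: 2809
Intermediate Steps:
a = -5 (a = -2 - 3 = -5)
m = 6 (m = 1 - 1*(-5) = 1 + 5 = 6)
y(t) = √t (y(t) = √(0*(2*t) + t) = √(0 + t) = √t)
p(q, I) = √2
(E(0, p(-4, -5) - m) - 62)² = (9 - 62)² = (-53)² = 2809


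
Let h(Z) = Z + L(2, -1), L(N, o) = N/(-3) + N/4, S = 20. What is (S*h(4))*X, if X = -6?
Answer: -460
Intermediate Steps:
L(N, o) = -N/12 (L(N, o) = N*(-⅓) + N*(¼) = -N/3 + N/4 = -N/12)
h(Z) = -⅙ + Z (h(Z) = Z - 1/12*2 = Z - ⅙ = -⅙ + Z)
(S*h(4))*X = (20*(-⅙ + 4))*(-6) = (20*(23/6))*(-6) = (230/3)*(-6) = -460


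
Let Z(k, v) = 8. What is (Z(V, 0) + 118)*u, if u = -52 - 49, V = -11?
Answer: -12726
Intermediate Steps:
u = -101
(Z(V, 0) + 118)*u = (8 + 118)*(-101) = 126*(-101) = -12726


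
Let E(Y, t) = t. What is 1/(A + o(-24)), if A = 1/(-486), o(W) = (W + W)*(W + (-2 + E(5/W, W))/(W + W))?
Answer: 486/547235 ≈ 0.00088810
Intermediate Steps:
o(W) = 2*W*(W + (-2 + W)/(2*W)) (o(W) = (W + W)*(W + (-2 + W)/(W + W)) = (2*W)*(W + (-2 + W)/((2*W))) = (2*W)*(W + (-2 + W)*(1/(2*W))) = (2*W)*(W + (-2 + W)/(2*W)) = 2*W*(W + (-2 + W)/(2*W)))
A = -1/486 ≈ -0.0020576
1/(A + o(-24)) = 1/(-1/486 + (-2 - 24 + 2*(-24)²)) = 1/(-1/486 + (-2 - 24 + 2*576)) = 1/(-1/486 + (-2 - 24 + 1152)) = 1/(-1/486 + 1126) = 1/(547235/486) = 486/547235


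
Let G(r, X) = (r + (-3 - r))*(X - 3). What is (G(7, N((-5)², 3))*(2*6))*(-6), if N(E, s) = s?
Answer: 0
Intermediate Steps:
G(r, X) = 9 - 3*X (G(r, X) = -3*(-3 + X) = 9 - 3*X)
(G(7, N((-5)², 3))*(2*6))*(-6) = ((9 - 3*3)*(2*6))*(-6) = ((9 - 9)*12)*(-6) = (0*12)*(-6) = 0*(-6) = 0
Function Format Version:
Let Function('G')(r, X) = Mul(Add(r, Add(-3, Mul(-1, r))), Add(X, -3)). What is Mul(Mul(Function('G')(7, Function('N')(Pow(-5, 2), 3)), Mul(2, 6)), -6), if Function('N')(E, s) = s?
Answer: 0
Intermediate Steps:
Function('G')(r, X) = Add(9, Mul(-3, X)) (Function('G')(r, X) = Mul(-3, Add(-3, X)) = Add(9, Mul(-3, X)))
Mul(Mul(Function('G')(7, Function('N')(Pow(-5, 2), 3)), Mul(2, 6)), -6) = Mul(Mul(Add(9, Mul(-3, 3)), Mul(2, 6)), -6) = Mul(Mul(Add(9, -9), 12), -6) = Mul(Mul(0, 12), -6) = Mul(0, -6) = 0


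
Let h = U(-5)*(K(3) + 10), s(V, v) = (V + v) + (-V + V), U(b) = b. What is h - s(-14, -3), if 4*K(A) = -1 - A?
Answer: -28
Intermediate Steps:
K(A) = -¼ - A/4 (K(A) = (-1 - A)/4 = -¼ - A/4)
s(V, v) = V + v (s(V, v) = (V + v) + 0 = V + v)
h = -45 (h = -5*((-¼ - ¼*3) + 10) = -5*((-¼ - ¾) + 10) = -5*(-1 + 10) = -5*9 = -45)
h - s(-14, -3) = -45 - (-14 - 3) = -45 - 1*(-17) = -45 + 17 = -28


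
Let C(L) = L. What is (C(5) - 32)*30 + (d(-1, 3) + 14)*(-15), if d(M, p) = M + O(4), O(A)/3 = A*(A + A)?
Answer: -2445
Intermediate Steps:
O(A) = 6*A² (O(A) = 3*(A*(A + A)) = 3*(A*(2*A)) = 3*(2*A²) = 6*A²)
d(M, p) = 96 + M (d(M, p) = M + 6*4² = M + 6*16 = M + 96 = 96 + M)
(C(5) - 32)*30 + (d(-1, 3) + 14)*(-15) = (5 - 32)*30 + ((96 - 1) + 14)*(-15) = -27*30 + (95 + 14)*(-15) = -810 + 109*(-15) = -810 - 1635 = -2445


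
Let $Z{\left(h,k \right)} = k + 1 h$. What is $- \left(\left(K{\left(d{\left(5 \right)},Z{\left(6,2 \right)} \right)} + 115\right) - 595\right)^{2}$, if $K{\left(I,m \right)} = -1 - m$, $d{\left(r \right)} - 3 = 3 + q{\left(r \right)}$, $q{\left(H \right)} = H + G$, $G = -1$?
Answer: $-239121$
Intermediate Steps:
$q{\left(H \right)} = -1 + H$ ($q{\left(H \right)} = H - 1 = -1 + H$)
$Z{\left(h,k \right)} = h + k$ ($Z{\left(h,k \right)} = k + h = h + k$)
$d{\left(r \right)} = 5 + r$ ($d{\left(r \right)} = 3 + \left(3 + \left(-1 + r\right)\right) = 3 + \left(2 + r\right) = 5 + r$)
$- \left(\left(K{\left(d{\left(5 \right)},Z{\left(6,2 \right)} \right)} + 115\right) - 595\right)^{2} = - \left(\left(\left(-1 - \left(6 + 2\right)\right) + 115\right) - 595\right)^{2} = - \left(\left(\left(-1 - 8\right) + 115\right) - 595\right)^{2} = - \left(\left(-9 + 115\right) - 595\right)^{2} = - \left(106 - 595\right)^{2} = - \left(-489\right)^{2} = \left(-1\right) 239121 = -239121$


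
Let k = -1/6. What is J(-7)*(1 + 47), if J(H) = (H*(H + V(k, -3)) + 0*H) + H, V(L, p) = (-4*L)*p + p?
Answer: 3696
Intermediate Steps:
k = -⅙ (k = -1*⅙ = -⅙ ≈ -0.16667)
V(L, p) = p - 4*L*p (V(L, p) = -4*L*p + p = p - 4*L*p)
J(H) = H + H*(-5 + H) (J(H) = (H*(H - 3*(1 - 4*(-⅙))) + 0*H) + H = (H*(H - 3*(1 + ⅔)) + 0) + H = (H*(H - 3*5/3) + 0) + H = (H*(H - 5) + 0) + H = (H*(-5 + H) + 0) + H = H*(-5 + H) + H = H + H*(-5 + H))
J(-7)*(1 + 47) = (-7*(-4 - 7))*(1 + 47) = -7*(-11)*48 = 77*48 = 3696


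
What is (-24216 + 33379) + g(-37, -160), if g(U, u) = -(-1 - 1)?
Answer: 9165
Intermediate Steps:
g(U, u) = 2 (g(U, u) = -1*(-2) = 2)
(-24216 + 33379) + g(-37, -160) = (-24216 + 33379) + 2 = 9163 + 2 = 9165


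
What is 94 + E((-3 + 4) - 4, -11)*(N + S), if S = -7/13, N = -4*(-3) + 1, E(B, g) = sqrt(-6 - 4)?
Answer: 94 + 162*I*sqrt(10)/13 ≈ 94.0 + 39.407*I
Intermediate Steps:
E(B, g) = I*sqrt(10) (E(B, g) = sqrt(-10) = I*sqrt(10))
N = 13 (N = 12 + 1 = 13)
S = -7/13 (S = -7*1/13 = -7/13 ≈ -0.53846)
94 + E((-3 + 4) - 4, -11)*(N + S) = 94 + (I*sqrt(10))*(13 - 7/13) = 94 + (I*sqrt(10))*(162/13) = 94 + 162*I*sqrt(10)/13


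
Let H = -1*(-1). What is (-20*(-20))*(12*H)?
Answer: 4800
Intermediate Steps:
H = 1
(-20*(-20))*(12*H) = (-20*(-20))*(12*1) = 400*12 = 4800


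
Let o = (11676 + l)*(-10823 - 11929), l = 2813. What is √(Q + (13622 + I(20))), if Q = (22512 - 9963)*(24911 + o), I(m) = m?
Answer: I*√4136512010891 ≈ 2.0338e+6*I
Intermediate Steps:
o = -329653728 (o = (11676 + 2813)*(-10823 - 11929) = 14489*(-22752) = -329653728)
Q = -4136512024533 (Q = (22512 - 9963)*(24911 - 329653728) = 12549*(-329628817) = -4136512024533)
√(Q + (13622 + I(20))) = √(-4136512024533 + (13622 + 20)) = √(-4136512024533 + 13642) = √(-4136512010891) = I*√4136512010891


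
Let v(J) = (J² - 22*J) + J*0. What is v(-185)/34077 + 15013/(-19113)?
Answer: 1984994/5867691 ≈ 0.33829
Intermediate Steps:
v(J) = J² - 22*J (v(J) = (J² - 22*J) + 0 = J² - 22*J)
v(-185)/34077 + 15013/(-19113) = -185*(-22 - 185)/34077 + 15013/(-19113) = -185*(-207)*(1/34077) + 15013*(-1/19113) = 38295*(1/34077) - 15013/19113 = 345/307 - 15013/19113 = 1984994/5867691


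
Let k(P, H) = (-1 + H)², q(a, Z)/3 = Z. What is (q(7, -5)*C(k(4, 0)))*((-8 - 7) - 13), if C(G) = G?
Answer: 420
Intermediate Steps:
q(a, Z) = 3*Z
(q(7, -5)*C(k(4, 0)))*((-8 - 7) - 13) = ((3*(-5))*(-1 + 0)²)*((-8 - 7) - 13) = (-15*(-1)²)*(-15 - 13) = -15*1*(-28) = -15*(-28) = 420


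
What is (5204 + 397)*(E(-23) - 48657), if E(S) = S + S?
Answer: -272785503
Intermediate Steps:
E(S) = 2*S
(5204 + 397)*(E(-23) - 48657) = (5204 + 397)*(2*(-23) - 48657) = 5601*(-46 - 48657) = 5601*(-48703) = -272785503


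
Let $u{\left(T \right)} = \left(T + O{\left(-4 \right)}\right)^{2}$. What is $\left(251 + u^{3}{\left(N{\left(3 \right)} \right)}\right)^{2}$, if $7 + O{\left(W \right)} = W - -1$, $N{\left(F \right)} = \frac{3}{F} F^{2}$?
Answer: $63504$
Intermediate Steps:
$N{\left(F \right)} = 3 F$
$O{\left(W \right)} = -6 + W$ ($O{\left(W \right)} = -7 + \left(W - -1\right) = -7 + \left(W + 1\right) = -7 + \left(1 + W\right) = -6 + W$)
$u{\left(T \right)} = \left(-10 + T\right)^{2}$ ($u{\left(T \right)} = \left(T - 10\right)^{2} = \left(-10 + T\right)^{2}$)
$\left(251 + u^{3}{\left(N{\left(3 \right)} \right)}\right)^{2} = \left(251 + \left(\left(-10 + 3 \cdot 3\right)^{2}\right)^{3}\right)^{2} = \left(251 + \left(\left(-10 + 9\right)^{2}\right)^{3}\right)^{2} = \left(251 + \left(\left(-1\right)^{2}\right)^{3}\right)^{2} = \left(251 + 1^{3}\right)^{2} = \left(251 + 1\right)^{2} = 252^{2} = 63504$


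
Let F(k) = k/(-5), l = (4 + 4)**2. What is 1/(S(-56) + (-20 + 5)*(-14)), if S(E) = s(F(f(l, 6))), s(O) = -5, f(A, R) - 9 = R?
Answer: 1/205 ≈ 0.0048781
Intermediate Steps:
l = 64 (l = 8**2 = 64)
f(A, R) = 9 + R
F(k) = -k/5 (F(k) = k*(-1/5) = -k/5)
S(E) = -5
1/(S(-56) + (-20 + 5)*(-14)) = 1/(-5 + (-20 + 5)*(-14)) = 1/(-5 - 15*(-14)) = 1/(-5 + 210) = 1/205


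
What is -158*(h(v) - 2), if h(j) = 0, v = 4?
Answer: 316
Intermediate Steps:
-158*(h(v) - 2) = -158*(0 - 2) = -158*(-2) = 316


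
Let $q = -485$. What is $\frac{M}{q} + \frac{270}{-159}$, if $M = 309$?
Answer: $- \frac{60027}{25705} \approx -2.3352$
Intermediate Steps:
$\frac{M}{q} + \frac{270}{-159} = \frac{309}{-485} + \frac{270}{-159} = 309 \left(- \frac{1}{485}\right) + 270 \left(- \frac{1}{159}\right) = - \frac{309}{485} - \frac{90}{53} = - \frac{60027}{25705}$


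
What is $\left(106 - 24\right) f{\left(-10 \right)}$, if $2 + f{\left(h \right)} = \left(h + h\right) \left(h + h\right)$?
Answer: $32636$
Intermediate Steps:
$f{\left(h \right)} = -2 + 4 h^{2}$ ($f{\left(h \right)} = -2 + \left(h + h\right) \left(h + h\right) = -2 + 2 h 2 h = -2 + 4 h^{2}$)
$\left(106 - 24\right) f{\left(-10 \right)} = \left(106 - 24\right) \left(-2 + 4 \left(-10\right)^{2}\right) = 82 \left(-2 + 4 \cdot 100\right) = 82 \left(-2 + 400\right) = 82 \cdot 398 = 32636$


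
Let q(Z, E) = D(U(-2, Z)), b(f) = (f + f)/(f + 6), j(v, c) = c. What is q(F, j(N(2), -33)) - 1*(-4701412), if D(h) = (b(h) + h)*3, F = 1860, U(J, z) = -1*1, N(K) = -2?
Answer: 23507039/5 ≈ 4.7014e+6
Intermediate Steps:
U(J, z) = -1
b(f) = 2*f/(6 + f) (b(f) = (2*f)/(6 + f) = 2*f/(6 + f))
D(h) = 3*h + 6*h/(6 + h) (D(h) = (2*h/(6 + h) + h)*3 = (h + 2*h/(6 + h))*3 = 3*h + 6*h/(6 + h))
q(Z, E) = -21/5 (q(Z, E) = 3*(-1)*(8 - 1)/(6 - 1) = 3*(-1)*7/5 = 3*(-1)*(⅕)*7 = -21/5)
q(F, j(N(2), -33)) - 1*(-4701412) = -21/5 - 1*(-4701412) = -21/5 + 4701412 = 23507039/5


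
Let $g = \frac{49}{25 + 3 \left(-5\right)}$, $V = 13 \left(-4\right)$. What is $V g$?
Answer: $- \frac{1274}{5} \approx -254.8$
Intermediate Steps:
$V = -52$
$g = \frac{49}{10}$ ($g = \frac{49}{25 - 15} = \frac{49}{10} \approx 4.9$)
$V g = \left(-52\right) \frac{49}{10} = - \frac{1274}{5}$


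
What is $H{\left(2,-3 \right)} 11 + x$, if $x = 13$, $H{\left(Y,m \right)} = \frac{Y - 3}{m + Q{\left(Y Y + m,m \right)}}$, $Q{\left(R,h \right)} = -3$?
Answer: $\frac{89}{6} \approx 14.833$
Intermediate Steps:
$H{\left(Y,m \right)} = \frac{-3 + Y}{-3 + m}$ ($H{\left(Y,m \right)} = \frac{Y - 3}{m - 3} = \frac{-3 + Y}{-3 + m}$)
$H{\left(2,-3 \right)} 11 + x = \frac{-3 + 2}{-3 - 3} \cdot 11 + 13 = \frac{1}{-6} \left(-1\right) 11 + 13 = \left(- \frac{1}{6}\right) \left(-1\right) 11 + 13 = \frac{1}{6} \cdot 11 + 13 = \frac{11}{6} + 13 = \frac{89}{6}$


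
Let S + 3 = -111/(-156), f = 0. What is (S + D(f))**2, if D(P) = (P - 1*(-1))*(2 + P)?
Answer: 225/2704 ≈ 0.083210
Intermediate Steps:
S = -119/52 (S = -3 - 111/(-156) = -3 - 111*(-1/156) = -3 + 37/52 = -119/52 ≈ -2.2885)
D(P) = (1 + P)*(2 + P) (D(P) = (P + 1)*(2 + P) = (1 + P)*(2 + P))
(S + D(f))**2 = (-119/52 + (2 + 0**2 + 3*0))**2 = (-119/52 + (2 + 0 + 0))**2 = (-119/52 + 2)**2 = (-15/52)**2 = 225/2704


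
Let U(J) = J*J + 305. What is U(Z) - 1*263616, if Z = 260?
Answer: -195711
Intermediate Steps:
U(J) = 305 + J² (U(J) = J² + 305 = 305 + J²)
U(Z) - 1*263616 = (305 + 260²) - 1*263616 = (305 + 67600) - 263616 = 67905 - 263616 = -195711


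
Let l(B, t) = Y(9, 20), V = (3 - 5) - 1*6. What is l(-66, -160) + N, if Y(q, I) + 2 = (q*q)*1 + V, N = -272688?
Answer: -272617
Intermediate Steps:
V = -8 (V = -2 - 6 = -8)
Y(q, I) = -10 + q**2 (Y(q, I) = -2 + ((q*q)*1 - 8) = -2 + (q**2*1 - 8) = -2 + (q**2 - 8) = -2 + (-8 + q**2) = -10 + q**2)
l(B, t) = 71 (l(B, t) = -10 + 9**2 = -10 + 81 = 71)
l(-66, -160) + N = 71 - 272688 = -272617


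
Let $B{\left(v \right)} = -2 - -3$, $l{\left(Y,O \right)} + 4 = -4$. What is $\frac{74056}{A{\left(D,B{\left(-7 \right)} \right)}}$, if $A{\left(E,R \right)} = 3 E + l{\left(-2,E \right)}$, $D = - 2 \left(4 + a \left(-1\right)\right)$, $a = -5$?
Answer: $- \frac{37028}{31} \approx -1194.5$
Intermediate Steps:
$l{\left(Y,O \right)} = -8$ ($l{\left(Y,O \right)} = -4 - 4 = -8$)
$B{\left(v \right)} = 1$ ($B{\left(v \right)} = -2 + 3 = 1$)
$D = -18$ ($D = - 2 \left(4 - -5\right) = - 2 \left(4 + 5\right) = \left(-2\right) 9 = -18$)
$A{\left(E,R \right)} = -8 + 3 E$ ($A{\left(E,R \right)} = 3 E - 8 = -8 + 3 E$)
$\frac{74056}{A{\left(D,B{\left(-7 \right)} \right)}} = \frac{74056}{-8 + 3 \left(-18\right)} = \frac{74056}{-8 - 54} = \frac{74056}{-62} = 74056 \left(- \frac{1}{62}\right) = - \frac{37028}{31}$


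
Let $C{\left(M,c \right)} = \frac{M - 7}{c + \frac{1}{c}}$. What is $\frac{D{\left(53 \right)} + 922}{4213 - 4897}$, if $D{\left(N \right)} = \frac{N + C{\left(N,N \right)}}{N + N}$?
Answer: $- \frac{324031}{240255} \approx -1.3487$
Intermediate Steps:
$C{\left(M,c \right)} = \frac{-7 + M}{c + \frac{1}{c}}$
$D{\left(N \right)} = \frac{N + \frac{N \left(-7 + N\right)}{1 + N^{2}}}{2 N}$ ($D{\left(N \right)} = \frac{N + \frac{N \left(-7 + N\right)}{1 + N^{2}}}{N + N} = \frac{N + \frac{N \left(-7 + N\right)}{1 + N^{2}}}{2 N}$)
$\frac{D{\left(53 \right)} + 922}{4213 - 4897} = \frac{\frac{-6 + 53 + 53^{2}}{2 \left(1 + 53^{2}\right)} + 922}{4213 - 4897} = \frac{\frac{-6 + 53 + 2809}{2 \left(1 + 2809\right)} + 922}{-684} = \left(\frac{1}{2} \cdot \frac{1}{2810} \cdot 2856 + 922\right) \left(- \frac{1}{684}\right) = \left(\frac{714}{1405} + 922\right) \left(- \frac{1}{684}\right) = \frac{1296124}{1405} \left(- \frac{1}{684}\right) = - \frac{324031}{240255}$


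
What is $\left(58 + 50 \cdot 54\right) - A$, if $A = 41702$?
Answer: $-38944$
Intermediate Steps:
$\left(58 + 50 \cdot 54\right) - A = \left(58 + 50 \cdot 54\right) - 41702 = \left(58 + 2700\right) - 41702 = 2758 - 41702 = -38944$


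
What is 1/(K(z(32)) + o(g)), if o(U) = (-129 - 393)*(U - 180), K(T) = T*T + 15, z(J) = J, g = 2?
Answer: 1/93955 ≈ 1.0643e-5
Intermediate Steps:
K(T) = 15 + T² (K(T) = T² + 15 = 15 + T²)
o(U) = 93960 - 522*U (o(U) = -522*(-180 + U) = 93960 - 522*U)
1/(K(z(32)) + o(g)) = 1/((15 + 32²) + (93960 - 522*2)) = 1/((15 + 1024) + (93960 - 1044)) = 1/(1039 + 92916) = 1/93955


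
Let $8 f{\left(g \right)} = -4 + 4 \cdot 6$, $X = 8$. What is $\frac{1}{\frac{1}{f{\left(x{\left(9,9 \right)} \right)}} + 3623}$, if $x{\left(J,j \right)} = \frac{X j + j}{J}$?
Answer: $\frac{5}{18117} \approx 0.00027598$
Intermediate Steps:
$x{\left(J,j \right)} = \frac{9 j}{J}$ ($x{\left(J,j \right)} = \frac{8 j + j}{J} = \frac{9 j}{J}$)
$f{\left(g \right)} = \frac{5}{2}$ ($f{\left(g \right)} = \frac{-4 + 4 \cdot 6}{8} = \frac{-4 + 24}{8} = \frac{1}{8} \cdot 20 = \frac{5}{2}$)
$\frac{1}{\frac{1}{f{\left(x{\left(9,9 \right)} \right)}} + 3623} = \frac{1}{\frac{1}{\frac{5}{2}} + 3623} = \frac{1}{\frac{2}{5} + 3623} = \frac{1}{\frac{18117}{5}} = \frac{5}{18117}$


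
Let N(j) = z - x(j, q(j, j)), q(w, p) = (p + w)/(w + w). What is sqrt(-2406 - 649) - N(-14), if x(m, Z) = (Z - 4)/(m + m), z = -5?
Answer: 143/28 + I*sqrt(3055) ≈ 5.1071 + 55.272*I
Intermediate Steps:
q(w, p) = (p + w)/(2*w) (q(w, p) = (p + w)/((2*w)) = (p + w)*(1/(2*w)) = (p + w)/(2*w))
x(m, Z) = (-4 + Z)/(2*m) (x(m, Z) = (-4 + Z)/((2*m)) = (-4 + Z)*(1/(2*m)) = (-4 + Z)/(2*m))
N(j) = -5 + 3/(2*j) (N(j) = -5 - (-4 + (j + j)/(2*j))/(2*j) = -5 - (-4 + (2*j)/(2*j))/(2*j) = -5 - (-4 + 1)/(2*j) = -5 - (-3)/(2*j) = -5 + 3/(2*j))
sqrt(-2406 - 649) - N(-14) = sqrt(-2406 - 649) - (-5 + (3/2)/(-14)) = sqrt(-3055) - (-5 + (3/2)*(-1/14)) = I*sqrt(3055) - (-5 - 3/28) = I*sqrt(3055) - 1*(-143/28) = I*sqrt(3055) + 143/28 = 143/28 + I*sqrt(3055)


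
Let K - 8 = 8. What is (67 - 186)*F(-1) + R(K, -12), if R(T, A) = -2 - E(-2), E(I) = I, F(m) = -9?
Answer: 1071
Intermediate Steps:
K = 16 (K = 8 + 8 = 16)
R(T, A) = 0 (R(T, A) = -2 - 1*(-2) = -2 + 2 = 0)
(67 - 186)*F(-1) + R(K, -12) = (67 - 186)*(-9) + 0 = -119*(-9) + 0 = 1071 + 0 = 1071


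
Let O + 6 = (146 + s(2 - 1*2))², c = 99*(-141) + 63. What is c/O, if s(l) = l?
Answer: -6948/10655 ≈ -0.65209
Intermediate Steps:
c = -13896 (c = -13959 + 63 = -13896)
O = 21310 (O = -6 + (146 + (2 - 1*2))² = -6 + (146 + (2 - 2))² = -6 + (146 + 0)² = -6 + 146² = -6 + 21316 = 21310)
c/O = -13896/21310 = -13896*1/21310 = -6948/10655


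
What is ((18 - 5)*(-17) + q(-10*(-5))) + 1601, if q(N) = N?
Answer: 1430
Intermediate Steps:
((18 - 5)*(-17) + q(-10*(-5))) + 1601 = ((18 - 5)*(-17) - 10*(-5)) + 1601 = (13*(-17) + 50) + 1601 = (-221 + 50) + 1601 = -171 + 1601 = 1430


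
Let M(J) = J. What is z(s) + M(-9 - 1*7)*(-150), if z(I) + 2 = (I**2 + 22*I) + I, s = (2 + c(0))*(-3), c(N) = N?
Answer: 2296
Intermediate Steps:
s = -6 (s = (2 + 0)*(-3) = 2*(-3) = -6)
z(I) = -2 + I**2 + 23*I (z(I) = -2 + ((I**2 + 22*I) + I) = -2 + (I**2 + 23*I) = -2 + I**2 + 23*I)
z(s) + M(-9 - 1*7)*(-150) = (-2 + (-6)**2 + 23*(-6)) + (-9 - 1*7)*(-150) = (-2 + 36 - 138) + (-9 - 7)*(-150) = -104 - 16*(-150) = -104 + 2400 = 2296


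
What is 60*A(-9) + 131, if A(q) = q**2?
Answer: 4991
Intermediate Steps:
60*A(-9) + 131 = 60*(-9)**2 + 131 = 60*81 + 131 = 4860 + 131 = 4991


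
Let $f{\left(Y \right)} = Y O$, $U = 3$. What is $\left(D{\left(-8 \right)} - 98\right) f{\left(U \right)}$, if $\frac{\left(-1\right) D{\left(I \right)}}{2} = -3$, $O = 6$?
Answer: $-1656$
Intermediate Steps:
$D{\left(I \right)} = 6$ ($D{\left(I \right)} = \left(-2\right) \left(-3\right) = 6$)
$f{\left(Y \right)} = 6 Y$ ($f{\left(Y \right)} = Y 6 = 6 Y$)
$\left(D{\left(-8 \right)} - 98\right) f{\left(U \right)} = \left(6 - 98\right) 6 \cdot 3 = \left(-92\right) 18 = -1656$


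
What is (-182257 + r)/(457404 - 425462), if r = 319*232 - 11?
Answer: -54130/15971 ≈ -3.3893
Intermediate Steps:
r = 73997 (r = 74008 - 11 = 73997)
(-182257 + r)/(457404 - 425462) = (-182257 + 73997)/(457404 - 425462) = -108260/31942 = -108260*1/31942 = -54130/15971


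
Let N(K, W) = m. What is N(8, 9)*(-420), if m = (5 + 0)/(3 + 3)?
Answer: -350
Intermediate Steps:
m = ⅚ (m = 5/6 = 5*(⅙) = ⅚ ≈ 0.83333)
N(K, W) = ⅚
N(8, 9)*(-420) = (⅚)*(-420) = -350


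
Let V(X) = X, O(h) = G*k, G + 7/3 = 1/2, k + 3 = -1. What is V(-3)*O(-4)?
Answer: -22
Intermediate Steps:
k = -4 (k = -3 - 1 = -4)
G = -11/6 (G = -7/3 + 1/2 = -11/6 ≈ -1.8333)
O(h) = 22/3 (O(h) = -11/6*(-4) = 22/3)
V(-3)*O(-4) = -3*22/3 = -22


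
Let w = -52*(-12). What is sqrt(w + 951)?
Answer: 15*sqrt(7) ≈ 39.686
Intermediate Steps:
w = 624
sqrt(w + 951) = sqrt(624 + 951) = sqrt(1575) = 15*sqrt(7)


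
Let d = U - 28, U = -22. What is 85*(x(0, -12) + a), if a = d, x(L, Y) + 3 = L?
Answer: -4505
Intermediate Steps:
x(L, Y) = -3 + L
d = -50 (d = -22 - 28 = -50)
a = -50
85*(x(0, -12) + a) = 85*((-3 + 0) - 50) = 85*(-3 - 50) = 85*(-53) = -4505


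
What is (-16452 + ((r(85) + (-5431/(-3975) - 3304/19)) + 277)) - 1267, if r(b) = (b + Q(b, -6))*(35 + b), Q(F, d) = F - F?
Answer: -559982261/75525 ≈ -7414.5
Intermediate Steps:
Q(F, d) = 0
r(b) = b*(35 + b) (r(b) = (b + 0)*(35 + b) = b*(35 + b))
(-16452 + ((r(85) + (-5431/(-3975) - 3304/19)) + 277)) - 1267 = (-16452 + ((85*(35 + 85) + (-5431/(-3975) - 3304/19)) + 277)) - 1267 = (-16452 + ((85*120 + (-5431*(-1/3975) - 3304*1/19)) + 277)) - 1267 = (-16452 + ((10200 + (5431/3975 - 3304/19)) + 277)) - 1267 = (-16452 + ((10200 - 13030211/75525) + 277)) - 1267 = (-16452 + (757324789/75525 + 277)) - 1267 = (-16452 + 778245214/75525) - 1267 = -464292086/75525 - 1267 = -559982261/75525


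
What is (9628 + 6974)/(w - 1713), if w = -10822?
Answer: -16602/12535 ≈ -1.3245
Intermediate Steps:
(9628 + 6974)/(w - 1713) = (9628 + 6974)/(-10822 - 1713) = 16602/(-12535) = 16602*(-1/12535) = -16602/12535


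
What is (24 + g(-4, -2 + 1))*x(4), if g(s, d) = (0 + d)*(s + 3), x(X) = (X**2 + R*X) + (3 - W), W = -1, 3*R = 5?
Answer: 2000/3 ≈ 666.67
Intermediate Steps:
R = 5/3 (R = (1/3)*5 = 5/3 ≈ 1.6667)
x(X) = 4 + X**2 + 5*X/3 (x(X) = (X**2 + 5*X/3) + (3 - 1*(-1)) = (X**2 + 5*X/3) + (3 + 1) = (X**2 + 5*X/3) + 4 = 4 + X**2 + 5*X/3)
g(s, d) = d*(3 + s)
(24 + g(-4, -2 + 1))*x(4) = (24 + (-2 + 1)*(3 - 4))*(4 + 4**2 + (5/3)*4) = (24 - 1*(-1))*(4 + 16 + 20/3) = (24 + 1)*(80/3) = 25*(80/3) = 2000/3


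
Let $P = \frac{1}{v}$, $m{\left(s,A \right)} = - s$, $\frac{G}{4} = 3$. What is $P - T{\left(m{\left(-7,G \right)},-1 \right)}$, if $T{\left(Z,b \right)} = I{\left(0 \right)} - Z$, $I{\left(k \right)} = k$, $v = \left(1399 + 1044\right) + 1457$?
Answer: $\frac{27301}{3900} \approx 7.0003$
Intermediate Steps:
$G = 12$ ($G = 4 \cdot 3 = 12$)
$v = 3900$ ($v = 2443 + 1457 = 3900$)
$T{\left(Z,b \right)} = - Z$ ($T{\left(Z,b \right)} = 0 - Z = - Z$)
$P = \frac{1}{3900} \approx 0.00025641$
$P - T{\left(m{\left(-7,G \right)},-1 \right)} = \frac{1}{3900} - - \left(-1\right) \left(-7\right) = \frac{1}{3900} - \left(-1\right) 7 = \frac{1}{3900} - -7 = \frac{1}{3900} + 7 = \frac{27301}{3900}$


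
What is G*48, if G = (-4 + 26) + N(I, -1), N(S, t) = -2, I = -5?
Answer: 960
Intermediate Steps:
G = 20 (G = (-4 + 26) - 2 = 22 - 2 = 20)
G*48 = 20*48 = 960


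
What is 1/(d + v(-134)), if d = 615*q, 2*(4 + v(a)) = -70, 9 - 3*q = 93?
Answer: -1/17259 ≈ -5.7941e-5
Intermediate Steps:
q = -28 (q = 3 - ⅓*93 = 3 - 31 = -28)
v(a) = -39 (v(a) = -4 + (½)*(-70) = -4 - 35 = -39)
d = -17220 (d = 615*(-28) = -17220)
1/(d + v(-134)) = 1/(-17220 - 39) = 1/(-17259) = -1/17259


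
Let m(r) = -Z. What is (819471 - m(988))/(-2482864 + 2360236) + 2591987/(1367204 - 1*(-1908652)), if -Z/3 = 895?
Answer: -196485261415/33475972464 ≈ -5.8694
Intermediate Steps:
Z = -2685 (Z = -3*895 = -2685)
m(r) = 2685 (m(r) = -1*(-2685) = 2685)
(819471 - m(988))/(-2482864 + 2360236) + 2591987/(1367204 - 1*(-1908652)) = (819471 - 1*2685)/(-2482864 + 2360236) + 2591987/(1367204 - 1*(-1908652)) = (819471 - 2685)/(-122628) + 2591987/(1367204 + 1908652) = 816786*(-1/122628) + 2591987/3275856 = -136131/20438 + 2591987*(1/3275856) = -136131/20438 + 2591987/3275856 = -196485261415/33475972464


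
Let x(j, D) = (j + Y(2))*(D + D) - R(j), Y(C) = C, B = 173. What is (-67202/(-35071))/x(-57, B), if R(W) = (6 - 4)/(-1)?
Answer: -33601/333665494 ≈ -0.00010070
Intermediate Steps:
R(W) = -2 (R(W) = -1*2 = -2)
x(j, D) = 2 + 2*D*(2 + j) (x(j, D) = (j + 2)*(D + D) - 1*(-2) = (2 + j)*(2*D) + 2 = 2*D*(2 + j) + 2 = 2 + 2*D*(2 + j))
(-67202/(-35071))/x(-57, B) = (-67202/(-35071))/(2 + 4*173 + 2*173*(-57)) = (-67202*(-1/35071))/(2 + 692 - 19722) = (67202/35071)/(-19028) = (67202/35071)*(-1/19028) = -33601/333665494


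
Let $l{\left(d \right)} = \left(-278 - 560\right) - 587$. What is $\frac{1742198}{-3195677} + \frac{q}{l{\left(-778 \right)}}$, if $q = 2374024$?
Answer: $- \frac{7589096526398}{4553839725} \approx -1666.5$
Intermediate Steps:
$l{\left(d \right)} = -1425$ ($l{\left(d \right)} = -838 - 587 = -1425$)
$\frac{1742198}{-3195677} + \frac{q}{l{\left(-778 \right)}} = \frac{1742198}{-3195677} + \frac{2374024}{-1425} = 1742198 \left(- \frac{1}{3195677}\right) + 2374024 \left(- \frac{1}{1425}\right) = - \frac{1742198}{3195677} - \frac{2374024}{1425} = - \frac{7589096526398}{4553839725}$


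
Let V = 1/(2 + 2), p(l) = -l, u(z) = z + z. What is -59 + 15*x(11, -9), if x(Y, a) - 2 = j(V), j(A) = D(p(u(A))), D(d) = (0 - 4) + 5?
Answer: -14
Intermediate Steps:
u(z) = 2*z
D(d) = 1 (D(d) = -4 + 5 = 1)
V = 1/4 ≈ 0.25000
j(A) = 1
x(Y, a) = 3 (x(Y, a) = 2 + 1 = 3)
-59 + 15*x(11, -9) = -59 + 15*3 = -59 + 45 = -14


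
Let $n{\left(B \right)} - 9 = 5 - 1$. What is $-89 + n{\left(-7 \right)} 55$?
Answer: $626$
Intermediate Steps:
$n{\left(B \right)} = 13$ ($n{\left(B \right)} = 9 + \left(5 - 1\right) = 9 + 4 = 13$)
$-89 + n{\left(-7 \right)} 55 = -89 + 13 \cdot 55 = -89 + 715 = 626$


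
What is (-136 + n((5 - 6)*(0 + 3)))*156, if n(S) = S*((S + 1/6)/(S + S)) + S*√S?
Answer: -21437 - 468*I*√3 ≈ -21437.0 - 810.6*I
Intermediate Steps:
n(S) = 1/12 + S^(3/2) + S/2 (n(S) = S*((S + ⅙)/((2*S))) + S^(3/2) = S*((⅙ + S)*(1/(2*S))) + S^(3/2) = S*((⅙ + S)/(2*S)) + S^(3/2) = (1/12 + S/2) + S^(3/2) = 1/12 + S^(3/2) + S/2)
(-136 + n((5 - 6)*(0 + 3)))*156 = (-136 + (1/12 + ((5 - 6)*(0 + 3))^(3/2) + ((5 - 6)*(0 + 3))/2))*156 = (-136 + (1/12 + (-1*3)^(3/2) + (-1*3)/2))*156 = (-136 + (1/12 + (-3)^(3/2) + (½)*(-3)))*156 = (-136 + (1/12 - 3*I*√3 - 3/2))*156 = (-136 + (-17/12 - 3*I*√3))*156 = (-1649/12 - 3*I*√3)*156 = -21437 - 468*I*√3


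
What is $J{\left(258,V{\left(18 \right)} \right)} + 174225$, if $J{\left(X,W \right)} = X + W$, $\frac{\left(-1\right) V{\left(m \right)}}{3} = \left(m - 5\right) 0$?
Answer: $174483$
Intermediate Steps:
$V{\left(m \right)} = 0$ ($V{\left(m \right)} = - 3 \left(m - 5\right) 0 = - 3 \left(-5 + m\right) 0 = \left(-3\right) 0 = 0$)
$J{\left(X,W \right)} = W + X$
$J{\left(258,V{\left(18 \right)} \right)} + 174225 = \left(0 + 258\right) + 174225 = 258 + 174225 = 174483$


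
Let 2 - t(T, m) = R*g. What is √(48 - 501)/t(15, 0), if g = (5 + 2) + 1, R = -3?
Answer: I*√453/26 ≈ 0.81861*I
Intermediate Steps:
g = 8 (g = 7 + 1 = 8)
t(T, m) = 26 (t(T, m) = 2 - (-3)*8 = 2 - 1*(-24) = 2 + 24 = 26)
√(48 - 501)/t(15, 0) = √(48 - 501)/26 = √(-453)*(1/26) = (I*√453)*(1/26) = I*√453/26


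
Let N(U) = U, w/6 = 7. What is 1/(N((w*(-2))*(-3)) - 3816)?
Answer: -1/3564 ≈ -0.00028058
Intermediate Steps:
w = 42 (w = 6*7 = 42)
1/(N((w*(-2))*(-3)) - 3816) = 1/((42*(-2))*(-3) - 3816) = 1/(-84*(-3) - 3816) = 1/(252 - 3816) = 1/(-3564) = -1/3564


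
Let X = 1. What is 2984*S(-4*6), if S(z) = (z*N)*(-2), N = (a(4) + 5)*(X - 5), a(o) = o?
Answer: -5156352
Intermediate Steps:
N = -36 (N = (4 + 5)*(1 - 5) = 9*(-4) = -36)
S(z) = 72*z (S(z) = (z*(-36))*(-2) = -36*z*(-2) = 72*z)
2984*S(-4*6) = 2984*(72*(-4*6)) = 2984*(72*(-24)) = 2984*(-1728) = -5156352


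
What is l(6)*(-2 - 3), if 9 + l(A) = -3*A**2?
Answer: 585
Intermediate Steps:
l(A) = -9 - 3*A**2
l(6)*(-2 - 3) = (-9 - 3*6**2)*(-2 - 3) = (-9 - 3*36)*(-5) = (-9 - 108)*(-5) = -117*(-5) = 585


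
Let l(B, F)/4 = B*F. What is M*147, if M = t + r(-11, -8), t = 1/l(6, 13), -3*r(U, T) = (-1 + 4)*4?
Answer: -61103/104 ≈ -587.53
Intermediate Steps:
r(U, T) = -4 (r(U, T) = -(-1 + 4)*4/3 = -4)
l(B, F) = 4*B*F (l(B, F) = 4*(B*F) = 4*B*F)
t = 1/312 (t = 1/(4*6*13) = 1/312 ≈ 0.0032051)
M = -1247/312 (M = 1/312 - 4 = -1247/312 ≈ -3.9968)
M*147 = -1247/312*147 = -61103/104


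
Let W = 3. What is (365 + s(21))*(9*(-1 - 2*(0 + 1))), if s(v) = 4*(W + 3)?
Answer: -10503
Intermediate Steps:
s(v) = 24 (s(v) = 4*(3 + 3) = 4*6 = 24)
(365 + s(21))*(9*(-1 - 2*(0 + 1))) = (365 + 24)*(9*(-1 - 2*(0 + 1))) = 389*(9*(-1 - 2*1)) = 389*(9*(-1 - 2)) = 389*(9*(-3)) = 389*(-27) = -10503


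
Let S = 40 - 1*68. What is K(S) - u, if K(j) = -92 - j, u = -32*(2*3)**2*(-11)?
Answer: -12736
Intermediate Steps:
S = -28 (S = 40 - 68 = -28)
u = 12672 (u = -32*6**2*(-11) = -32*36*(-11) = -1152*(-11) = 12672)
K(S) - u = (-92 - 1*(-28)) - 1*12672 = (-92 + 28) - 12672 = -64 - 12672 = -12736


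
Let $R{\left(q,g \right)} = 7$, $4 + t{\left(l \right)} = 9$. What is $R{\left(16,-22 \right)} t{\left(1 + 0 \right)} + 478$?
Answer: $513$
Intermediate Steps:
$t{\left(l \right)} = 5$ ($t{\left(l \right)} = -4 + 9 = 5$)
$R{\left(16,-22 \right)} t{\left(1 + 0 \right)} + 478 = 7 \cdot 5 + 478 = 35 + 478 = 513$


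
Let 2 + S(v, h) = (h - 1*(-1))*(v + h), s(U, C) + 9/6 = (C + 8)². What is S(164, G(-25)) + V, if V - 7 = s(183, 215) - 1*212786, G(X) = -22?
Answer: -332071/2 ≈ -1.6604e+5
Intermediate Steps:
s(U, C) = -3/2 + (8 + C)² (s(U, C) = -3/2 + (C + 8)² = -3/2 + (8 + C)²)
S(v, h) = -2 + (1 + h)*(h + v) (S(v, h) = -2 + (h - 1*(-1))*(v + h) = -2 + (h + 1)*(h + v) = -2 + (1 + h)*(h + v))
V = -326103/2 (V = 7 + ((-3/2 + (8 + 215)²) - 1*212786) = 7 + ((-3/2 + 223²) - 212786) = 7 + ((-3/2 + 49729) - 212786) = 7 + (99455/2 - 212786) = 7 - 326117/2 = -326103/2 ≈ -1.6305e+5)
S(164, G(-25)) + V = (-2 - 22 + 164 + (-22)² - 22*164) - 326103/2 = (-2 - 22 + 164 + 484 - 3608) - 326103/2 = -2984 - 326103/2 = -332071/2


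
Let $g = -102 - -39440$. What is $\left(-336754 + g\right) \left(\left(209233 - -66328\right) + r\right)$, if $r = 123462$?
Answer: $-118675824568$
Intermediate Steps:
$g = 39338$ ($g = -102 + 39440 = 39338$)
$\left(-336754 + g\right) \left(\left(209233 - -66328\right) + r\right) = \left(-336754 + 39338\right) \left(\left(209233 - -66328\right) + 123462\right) = - 297416 \left(\left(209233 + 66328\right) + 123462\right) = - 297416 \left(275561 + 123462\right) = \left(-297416\right) 399023 = -118675824568$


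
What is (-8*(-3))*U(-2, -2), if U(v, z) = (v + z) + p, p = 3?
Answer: -24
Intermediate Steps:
U(v, z) = 3 + v + z (U(v, z) = (v + z) + 3 = 3 + v + z)
(-8*(-3))*U(-2, -2) = (-8*(-3))*(3 - 2 - 2) = 24*(-1) = -24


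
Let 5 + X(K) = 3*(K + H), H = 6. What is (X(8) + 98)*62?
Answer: 8370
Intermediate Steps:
X(K) = 13 + 3*K (X(K) = -5 + 3*(K + 6) = -5 + 3*(6 + K) = -5 + (18 + 3*K) = 13 + 3*K)
(X(8) + 98)*62 = ((13 + 3*8) + 98)*62 = ((13 + 24) + 98)*62 = (37 + 98)*62 = 135*62 = 8370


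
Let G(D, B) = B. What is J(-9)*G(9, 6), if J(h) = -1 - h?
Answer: 48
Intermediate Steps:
J(-9)*G(9, 6) = (-1 - 1*(-9))*6 = (-1 + 9)*6 = 8*6 = 48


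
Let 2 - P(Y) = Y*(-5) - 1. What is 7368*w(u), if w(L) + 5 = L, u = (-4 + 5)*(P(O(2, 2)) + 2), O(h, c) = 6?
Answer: 221040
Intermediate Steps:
P(Y) = 3 + 5*Y (P(Y) = 2 - (Y*(-5) - 1) = 2 - (-5*Y - 1) = 2 - (-1 - 5*Y) = 2 + (1 + 5*Y) = 3 + 5*Y)
u = 35 (u = (-4 + 5)*((3 + 5*6) + 2) = 1*((3 + 30) + 2) = 1*(33 + 2) = 1*35 = 35)
w(L) = -5 + L
7368*w(u) = 7368*(-5 + 35) = 7368*30 = 221040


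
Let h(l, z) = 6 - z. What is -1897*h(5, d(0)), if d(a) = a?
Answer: -11382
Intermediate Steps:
-1897*h(5, d(0)) = -1897*(6 - 1*0) = -1897*(6 + 0) = -1897*6 = -11382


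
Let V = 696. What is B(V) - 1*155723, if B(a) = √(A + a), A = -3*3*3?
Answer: -155723 + √669 ≈ -1.5570e+5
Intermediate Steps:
A = -27 (A = -9*3 = -27)
B(a) = √(-27 + a)
B(V) - 1*155723 = √(-27 + 696) - 1*155723 = √669 - 155723 = -155723 + √669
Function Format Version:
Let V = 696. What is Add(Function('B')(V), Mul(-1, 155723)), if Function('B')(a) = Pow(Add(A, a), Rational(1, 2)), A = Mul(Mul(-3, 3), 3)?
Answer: Add(-155723, Pow(669, Rational(1, 2))) ≈ -1.5570e+5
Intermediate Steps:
A = -27 (A = Mul(-9, 3) = -27)
Function('B')(a) = Pow(Add(-27, a), Rational(1, 2))
Add(Function('B')(V), Mul(-1, 155723)) = Add(Pow(Add(-27, 696), Rational(1, 2)), Mul(-1, 155723)) = Add(Pow(669, Rational(1, 2)), -155723) = Add(-155723, Pow(669, Rational(1, 2)))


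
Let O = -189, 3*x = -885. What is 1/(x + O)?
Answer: -1/484 ≈ -0.0020661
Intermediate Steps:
x = -295 (x = (1/3)*(-885) = -295)
1/(x + O) = 1/(-295 - 189) = 1/(-484) = -1/484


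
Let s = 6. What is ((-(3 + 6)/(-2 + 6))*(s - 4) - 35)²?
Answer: 6241/4 ≈ 1560.3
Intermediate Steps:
((-(3 + 6)/(-2 + 6))*(s - 4) - 35)² = ((-(3 + 6)/(-2 + 6))*(6 - 4) - 35)² = (-9/4*2 - 35)² = (-9/2 - 35)² = (-79/2)² = 6241/4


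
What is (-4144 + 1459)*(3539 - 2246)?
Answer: -3471705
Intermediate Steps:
(-4144 + 1459)*(3539 - 2246) = -2685*1293 = -3471705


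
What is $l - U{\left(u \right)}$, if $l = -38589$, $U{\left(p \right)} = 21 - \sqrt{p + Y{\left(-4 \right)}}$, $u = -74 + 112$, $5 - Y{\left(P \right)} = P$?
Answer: $-38610 + \sqrt{47} \approx -38603.0$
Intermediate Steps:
$Y{\left(P \right)} = 5 - P$
$u = 38$
$U{\left(p \right)} = 21 - \sqrt{9 + p}$ ($U{\left(p \right)} = 21 - \sqrt{p + \left(5 - -4\right)} = 21 - \sqrt{p + \left(5 + 4\right)} = 21 - \sqrt{p + 9} = 21 - \sqrt{9 + p}$)
$l - U{\left(u \right)} = -38589 - \left(21 - \sqrt{9 + 38}\right) = -38589 - \left(21 - \sqrt{47}\right) = -38610 + \sqrt{47}$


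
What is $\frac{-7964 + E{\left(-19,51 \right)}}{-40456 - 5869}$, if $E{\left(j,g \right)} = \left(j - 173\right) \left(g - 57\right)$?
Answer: $\frac{6812}{46325} \approx 0.14705$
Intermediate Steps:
$E{\left(j,g \right)} = \left(-173 + j\right) \left(-57 + g\right)$
$\frac{-7964 + E{\left(-19,51 \right)}}{-40456 - 5869} = \frac{-7964 + \left(9861 - 8823 - -1083 + 51 \left(-19\right)\right)}{-40456 - 5869} = \frac{-7964 + \left(9861 - 8823 + 1083 - 969\right)}{-46325} = \left(-7964 + 1152\right) \left(- \frac{1}{46325}\right) = \left(-6812\right) \left(- \frac{1}{46325}\right) = \frac{6812}{46325}$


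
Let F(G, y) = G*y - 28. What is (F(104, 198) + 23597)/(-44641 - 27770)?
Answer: -44161/72411 ≈ -0.60987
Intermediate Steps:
F(G, y) = -28 + G*y
(F(104, 198) + 23597)/(-44641 - 27770) = ((-28 + 104*198) + 23597)/(-44641 - 27770) = ((-28 + 20592) + 23597)/(-72411) = (20564 + 23597)*(-1/72411) = 44161*(-1/72411) = -44161/72411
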